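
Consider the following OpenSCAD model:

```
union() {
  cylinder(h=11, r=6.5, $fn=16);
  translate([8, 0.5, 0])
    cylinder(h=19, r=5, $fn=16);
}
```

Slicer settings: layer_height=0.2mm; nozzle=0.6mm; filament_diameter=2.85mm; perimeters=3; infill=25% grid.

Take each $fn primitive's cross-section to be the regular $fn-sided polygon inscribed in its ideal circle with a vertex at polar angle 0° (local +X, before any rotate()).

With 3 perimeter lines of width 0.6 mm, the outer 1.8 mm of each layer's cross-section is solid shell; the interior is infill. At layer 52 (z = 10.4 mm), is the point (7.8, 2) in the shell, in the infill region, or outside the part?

infill

At z = 10.4 mm: the r=6.5 cylinder gives a regular 16-gon of circumradius 6.5 (constant along its height); the r=5 cylinder at (8, 0.5) gives a regular 16-gon of circumradius 5 (constant along its height); Taking the union: the regions partially overlap (shared area 18.24 mm²), so overlapping operands fuse into one piece — 1 connected region. Overall, the cross-section is a single solid region. The nearest boundary edge runs (6.09, 5.12)→(8.00, 5.50); distance from the point to it = 3.39 mm. The point is inside the cross-section and 3.39 mm from the nearest boundary — more than the 1.8 mm shell width (3 × 0.6), so it's in the infill interior.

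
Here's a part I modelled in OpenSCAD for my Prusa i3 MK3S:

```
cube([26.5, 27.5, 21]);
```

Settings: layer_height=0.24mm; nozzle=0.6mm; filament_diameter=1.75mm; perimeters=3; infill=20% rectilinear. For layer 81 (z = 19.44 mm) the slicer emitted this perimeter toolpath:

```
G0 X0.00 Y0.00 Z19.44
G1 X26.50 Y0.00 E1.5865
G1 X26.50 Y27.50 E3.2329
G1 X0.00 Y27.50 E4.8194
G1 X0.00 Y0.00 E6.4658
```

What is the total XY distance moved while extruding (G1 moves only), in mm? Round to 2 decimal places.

108.00 mm

Sum the Euclidean lengths of each G1 segment: total = 108.00 mm.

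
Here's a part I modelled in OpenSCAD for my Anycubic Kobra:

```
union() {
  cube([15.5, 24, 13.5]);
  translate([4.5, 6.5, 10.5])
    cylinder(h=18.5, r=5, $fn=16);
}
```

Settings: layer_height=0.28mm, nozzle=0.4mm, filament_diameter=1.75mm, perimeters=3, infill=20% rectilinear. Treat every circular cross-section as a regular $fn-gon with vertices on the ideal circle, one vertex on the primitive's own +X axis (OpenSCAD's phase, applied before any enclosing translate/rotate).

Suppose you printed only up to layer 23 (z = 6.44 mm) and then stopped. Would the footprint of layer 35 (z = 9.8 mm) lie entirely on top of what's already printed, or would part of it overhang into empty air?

Compare the two slices. At z = 6.44: the cube (footprint 15.5×24) is included at this height (area 372.00 mm²); the cylinder at (4.5, 6.5) is absent (z outside [10.5, 29]); Taking the union: only the 15.5×24 cube is present, so the union is just that shape — area = 372.00 mm². At z = 9.8: the 15.5×24 cube contributes its full rectangle (area 372.00 mm²); the cylinder at (4.5, 6.5) does not reach this height (z outside [10.5, 29]); Taking the union: only the 15.5×24 cube is present, so the union is just that shape — area = 372.00 mm². Checking containment: the cross-section at z = 9.8 is a subset of the cross-section at z = 6.44.

entirely on top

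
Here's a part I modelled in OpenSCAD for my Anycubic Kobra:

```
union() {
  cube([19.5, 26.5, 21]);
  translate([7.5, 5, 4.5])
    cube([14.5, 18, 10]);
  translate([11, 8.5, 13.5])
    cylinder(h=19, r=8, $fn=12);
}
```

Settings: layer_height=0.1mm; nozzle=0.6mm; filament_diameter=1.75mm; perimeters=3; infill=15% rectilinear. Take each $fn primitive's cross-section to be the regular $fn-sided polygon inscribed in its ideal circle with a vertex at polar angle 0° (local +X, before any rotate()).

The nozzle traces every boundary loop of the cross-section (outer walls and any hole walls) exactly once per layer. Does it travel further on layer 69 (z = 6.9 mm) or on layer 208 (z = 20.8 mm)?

Layer 69 (z = 6.9): the cube (footprint 19.5×26.5) is included at this height (perimeter 92.00 mm); the 14.5×18 cube at (7.5, 5) contributes its full rectangle (perimeter 65.00 mm); the cylinder at (11, 8.5) is not intersected at this z (z outside [13.5, 32.5]); Combining (union): the regions partially overlap (shared area 216.00 mm²), so the edge portions inside another operand are dropped and the merged outline is re-measured after clipping — boundary = 97.00 mm. So its perimeter = 97.00 mm. Layer 208 (z = 20.8): the cube (footprint 19.5×26.5) is included at this height (perimeter 92.00 mm); the cube at (7.5, 5) does not reach this height (z outside [4.5, 14.5]); the r=8 cylinder at (11, 8.5) contributes a regular 12-gon of circumradius 8 (perimeter = 2·12·8.000·sin(180°/12) = 49.69 mm); Taking the union: the r=8 cylinder at (11, 8.5) lies entirely inside the 19.5×26.5 cube, so the union is just the 19.5×26.5 cube — boundary = 92.00 mm. So its perimeter = 92.00 mm. Layer 69 is larger (97.00 vs 92.00 mm).

layer 69 (z = 6.9 mm)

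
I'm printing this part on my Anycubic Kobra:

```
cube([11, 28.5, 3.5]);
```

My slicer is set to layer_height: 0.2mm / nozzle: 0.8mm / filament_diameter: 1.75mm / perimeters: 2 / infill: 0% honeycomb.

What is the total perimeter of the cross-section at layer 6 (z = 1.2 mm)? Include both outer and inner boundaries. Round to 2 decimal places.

At z = 1.2 mm: the cube (footprint 11×28.5) is included at this height (perimeter 79.00 mm). Overall, the cross-section is a single solid region. Total boundary length (outer) = 79.00 mm.

79.00 mm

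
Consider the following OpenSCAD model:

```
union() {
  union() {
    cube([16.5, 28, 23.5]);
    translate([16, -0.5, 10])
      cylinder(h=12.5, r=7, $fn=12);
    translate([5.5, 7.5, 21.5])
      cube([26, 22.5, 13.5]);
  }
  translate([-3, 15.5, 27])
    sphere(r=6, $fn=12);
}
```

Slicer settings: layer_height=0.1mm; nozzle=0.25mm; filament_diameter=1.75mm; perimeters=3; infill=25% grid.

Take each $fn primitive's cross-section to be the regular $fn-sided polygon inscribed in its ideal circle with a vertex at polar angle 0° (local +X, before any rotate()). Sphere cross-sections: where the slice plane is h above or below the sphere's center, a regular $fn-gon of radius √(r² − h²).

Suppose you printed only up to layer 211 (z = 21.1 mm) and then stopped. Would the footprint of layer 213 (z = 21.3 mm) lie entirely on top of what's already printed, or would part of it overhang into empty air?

part overhangs

Compare the two slices. At z = 21.1: the cube is present — its section is the full 16.5×28 rectangle (area 462.00 mm²); the r=7 cylinder at (16, -0.5) gives a regular 12-gon of circumradius 7 (constant along its height) (area = (12/2)·7.000²·sin(360°/12) = 147.00 mm²); the cube at (5.5, 7.5) is absent (z outside [21.5, 35]); Taking the union: the regions partially overlap — summed areas 609.00 mm² minus the doubly-counted overlap 36.50 mm² gives 572.50 mm² — area = 572.50 mm²; the sphere at (-3, 15.5): section is a regular 12-gon, circumradius = √(r²−h²) = √(6²−5.9²) = 1.091 (area = (12/2)·1.091²·sin(360°/12) = 3.57 mm²); Taking the union: the 2 present regions are separate (no shared area or edge), so areas and boundary lengths simply add and each stays a separate island — area = 576.07 mm². At z = 21.3: the 16.5×28 cube contributes its full rectangle (area 462.00 mm²); the r=7 cylinder at (16, -0.5) gives a regular 12-gon of circumradius 7 (constant along its height) (area = (12/2)·7.000²·sin(360°/12) = 147.00 mm²); the cube at (5.5, 7.5) is not intersected at this z (z outside [21.5, 35]); Taking the union: the regions partially overlap — summed areas 609.00 mm² minus the doubly-counted overlap 36.50 mm² gives 572.50 mm² — area = 572.50 mm²; the r=6 sphere at (-3, 15.5) slices to a regular 12-gon of circumradius 1.873 (√(r²−h²) with h=5.7 from center) (area = (12/2)·1.873²·sin(360°/12) = 10.53 mm²); Merging all regions: the 2 present regions are separate (no shared area or edge), so areas and boundary lengths simply add and each stays a separate island — area = 583.03 mm². Checking containment: at z = 21.3 the cross-section extends beyond the z = 21.1 cross-section by about 6.96 mm².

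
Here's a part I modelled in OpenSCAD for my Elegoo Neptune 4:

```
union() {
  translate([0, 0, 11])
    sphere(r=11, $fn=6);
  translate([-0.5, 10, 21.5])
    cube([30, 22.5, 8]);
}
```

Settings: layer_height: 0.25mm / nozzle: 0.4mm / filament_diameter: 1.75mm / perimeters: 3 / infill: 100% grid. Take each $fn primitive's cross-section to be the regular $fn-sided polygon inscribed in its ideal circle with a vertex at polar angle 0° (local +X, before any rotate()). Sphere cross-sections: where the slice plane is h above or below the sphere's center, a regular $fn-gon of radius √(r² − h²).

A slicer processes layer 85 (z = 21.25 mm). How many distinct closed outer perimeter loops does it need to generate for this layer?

1

At z = 21.25 mm: the r=11 sphere contributes a regular 6-gon of circumradius √(11²−10.25²) = 3.992; the cube at (-0.5, 10) does not reach this height (z outside [21.5, 29.5]); Merging all regions: only the r=11 sphere is present, so the union is just that shape — 1 connected region. The result has 1 disconnected region.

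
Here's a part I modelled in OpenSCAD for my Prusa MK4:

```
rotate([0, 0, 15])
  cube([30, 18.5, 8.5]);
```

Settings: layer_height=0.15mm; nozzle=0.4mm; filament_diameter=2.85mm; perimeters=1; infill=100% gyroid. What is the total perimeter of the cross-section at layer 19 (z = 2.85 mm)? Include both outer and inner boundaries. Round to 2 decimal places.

97.00 mm

At z = 2.85 mm: the cube is present — its section is the full 30×18.5 rectangle (perimeter 97.00 mm); (rotated 15° about Z; rotation is an isometry so areas/perimeters/island counts are preserved). Overall, the cross-section is a single solid region. Total boundary length (outer) = 97.00 mm.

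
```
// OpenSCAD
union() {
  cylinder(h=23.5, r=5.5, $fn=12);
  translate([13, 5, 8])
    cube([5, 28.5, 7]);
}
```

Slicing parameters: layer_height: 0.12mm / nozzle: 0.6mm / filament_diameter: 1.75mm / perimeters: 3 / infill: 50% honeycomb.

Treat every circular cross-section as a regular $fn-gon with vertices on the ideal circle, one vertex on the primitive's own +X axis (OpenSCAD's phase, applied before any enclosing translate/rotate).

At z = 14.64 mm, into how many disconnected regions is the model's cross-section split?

At z = 14.64 mm: the cylinder: section is a regular 12-gon, circumradius r=5.5; the cube at (13, 5) is present — its section is the full 5×28.5 rectangle; Merging all regions: the 2 present regions are separate (no shared area or edge), so areas and boundary lengths simply add and each stays a separate island — 2 connected regions. The result has 2 disconnected regions.

2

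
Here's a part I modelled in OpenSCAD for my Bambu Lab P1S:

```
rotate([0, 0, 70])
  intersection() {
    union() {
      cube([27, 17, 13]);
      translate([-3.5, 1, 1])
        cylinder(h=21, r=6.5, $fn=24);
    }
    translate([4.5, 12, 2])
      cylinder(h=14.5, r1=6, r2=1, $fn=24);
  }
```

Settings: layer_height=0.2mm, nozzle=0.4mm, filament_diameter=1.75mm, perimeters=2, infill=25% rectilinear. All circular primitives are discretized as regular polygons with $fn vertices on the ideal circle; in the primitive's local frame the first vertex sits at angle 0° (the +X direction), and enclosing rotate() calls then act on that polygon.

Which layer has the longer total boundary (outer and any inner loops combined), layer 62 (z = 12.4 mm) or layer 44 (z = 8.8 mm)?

layer 44 (z = 8.8 mm)

Layer 62 (z = 12.4): the 27×17 cube contributes its full rectangle (perimeter 88.00 mm); the r=6.5 cylinder at (-3.5, 1) gives a regular 24-gon of circumradius 6.5 (constant along its height) (perimeter = 2·24·6.500·sin(180°/24) = 40.72 mm); Taking the union: the regions partially overlap (shared area 14.27 mm²), so the edge portions inside another operand are dropped and the merged outline is re-measured after clipping — boundary = 111.94 mm; the cone at (4.5, 12) contributes a regular 24-gon of circumradius 2.414 (interpolated between r1=6 and r2=1 at t=0.717) (perimeter = 2·24·2.414·sin(180°/24) = 15.12 mm); After intersecting: the cone at (4.5, 12) lies inside that combined region, so the common part is the cone at (4.5, 12) itself — boundary = 15.12 mm; (rotated 70° about Z; rotation is an isometry so areas/perimeters/island counts are preserved). So its perimeter = 15.12 mm. Layer 44 (z = 8.8): the cube (footprint 27×17) is included at this height (perimeter 88.00 mm); the r=6.5 cylinder at (-3.5, 1) gives a regular 24-gon of circumradius 6.5 (constant along its height) (perimeter = 2·24·6.500·sin(180°/24) = 40.72 mm); Taking the union: the regions partially overlap (shared area 14.27 mm²), so the edge portions inside another operand are dropped and the merged outline is re-measured after clipping — boundary = 111.94 mm; the cone at (4.5, 12): at t=0.469 of its height the radius interpolates to r₁+(r₂−r₁)t = 3.655, giving a regular 24-gon of that circumradius (perimeter = 2·24·3.655·sin(180°/24) = 22.90 mm); Taking the intersection: the cone at (4.5, 12) lies inside the result so far, so the common part is the cone at (4.5, 12) itself — boundary = 22.90 mm; (whole slice rotated 70° about Z — lengths, areas and connectivity unchanged). So its perimeter = 22.90 mm. Layer 44 is larger (22.90 vs 15.12 mm).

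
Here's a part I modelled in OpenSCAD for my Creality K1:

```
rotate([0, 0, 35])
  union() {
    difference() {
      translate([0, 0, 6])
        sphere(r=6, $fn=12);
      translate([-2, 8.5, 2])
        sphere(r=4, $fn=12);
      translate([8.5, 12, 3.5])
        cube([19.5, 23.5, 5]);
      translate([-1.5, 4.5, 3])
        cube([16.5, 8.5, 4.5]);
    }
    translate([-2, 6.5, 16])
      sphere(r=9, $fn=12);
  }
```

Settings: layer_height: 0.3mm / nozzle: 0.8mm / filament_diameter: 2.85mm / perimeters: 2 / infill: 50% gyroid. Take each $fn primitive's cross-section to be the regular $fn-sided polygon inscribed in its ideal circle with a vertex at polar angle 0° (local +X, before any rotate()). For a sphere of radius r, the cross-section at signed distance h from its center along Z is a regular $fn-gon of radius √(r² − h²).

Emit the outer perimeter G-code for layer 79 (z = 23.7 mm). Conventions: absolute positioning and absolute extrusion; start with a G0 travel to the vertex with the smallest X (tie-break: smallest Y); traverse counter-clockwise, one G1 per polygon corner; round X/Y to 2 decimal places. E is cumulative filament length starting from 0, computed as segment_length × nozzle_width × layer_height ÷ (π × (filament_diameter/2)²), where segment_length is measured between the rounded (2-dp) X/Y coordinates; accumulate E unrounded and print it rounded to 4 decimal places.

G0 X-10.01 Y3.77 Z23.70
G1 X-9.18 Y1.50 E0.0909
G1 X-7.34 Y-0.05 E0.1814
G1 X-4.96 Y-0.46 E0.2723
G1 X-2.69 Y0.36 E0.3631
G1 X-1.14 Y2.21 E0.4539
G1 X-0.72 Y4.58 E0.5444
G1 X-1.55 Y6.85 E0.6354
G1 X-3.40 Y8.40 E0.7262
G1 X-5.77 Y8.82 E0.8167
G1 X-8.04 Y7.99 E0.9077
G1 X-9.59 Y6.15 E0.9982
G1 X-10.01 Y3.77 E1.0891

At z = 23.7 mm: the sphere is absent (|z−center|=17.700 > r=6); the sphere at (-2, 8.5) is absent (|z−center|=21.700 > r=4); the cube at (8.5, 12) does not reach this height (z outside [3.5, 8.5]); the cube at (-1.5, 4.5) is not intersected at this z (z outside [3, 7.5]); After the difference (first − rest): the first operand is absent here, so nothing remains; the r=9 sphere at (-2, 6.5) contributes a regular 12-gon of circumradius √(9²−7.7²) = 4.659; Combining (union): only the r=9 sphere at (-2, 6.5) is present, so the union is just that shape — 1 connected region; (whole slice rotated 35° about Z — lengths, areas and connectivity unchanged). The outline is a single polygon with 12 vertices. Extrusion per mm of travel: 0.8 × 0.3 / (π × 1.425²) = 0.037621. Accumulating E over each segment gives final E = 1.0891.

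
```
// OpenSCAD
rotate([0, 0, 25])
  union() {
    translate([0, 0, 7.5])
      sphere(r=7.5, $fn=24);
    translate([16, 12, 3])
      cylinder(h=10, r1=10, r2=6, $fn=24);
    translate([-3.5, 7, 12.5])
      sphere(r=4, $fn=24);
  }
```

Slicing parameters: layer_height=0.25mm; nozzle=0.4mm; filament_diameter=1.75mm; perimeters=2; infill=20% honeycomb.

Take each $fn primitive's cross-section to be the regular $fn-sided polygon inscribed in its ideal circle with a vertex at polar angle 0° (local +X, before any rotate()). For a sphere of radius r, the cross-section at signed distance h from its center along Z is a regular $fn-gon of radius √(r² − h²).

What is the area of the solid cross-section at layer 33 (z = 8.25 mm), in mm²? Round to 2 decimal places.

At z = 8.25 mm: the r=7.5 sphere contributes a regular 24-gon of circumradius √(7.5²−0.75²) = 7.462 (area = (24/2)·7.462²·sin(360°/24) = 172.96 mm²); the cone at (16, 12) (r1=10→r2=6) has section circumradius 7.900 here — a regular 24-gon (area = (24/2)·7.900²·sin(360°/24) = 193.83 mm²); the sphere at (-3.5, 7) is not intersected at this z (|z−center|=4.250 > r=4); Combining (union): the 2 present regions are separate (no shared area or edge), so areas and boundary lengths simply add and each stays a separate island — area = 366.79 mm²; (rotated 25° about Z; rotation is an isometry so areas/perimeters/island counts are preserved). Overall, the cross-section has 2 separate islands. Net area = 366.79 mm².

366.79 mm²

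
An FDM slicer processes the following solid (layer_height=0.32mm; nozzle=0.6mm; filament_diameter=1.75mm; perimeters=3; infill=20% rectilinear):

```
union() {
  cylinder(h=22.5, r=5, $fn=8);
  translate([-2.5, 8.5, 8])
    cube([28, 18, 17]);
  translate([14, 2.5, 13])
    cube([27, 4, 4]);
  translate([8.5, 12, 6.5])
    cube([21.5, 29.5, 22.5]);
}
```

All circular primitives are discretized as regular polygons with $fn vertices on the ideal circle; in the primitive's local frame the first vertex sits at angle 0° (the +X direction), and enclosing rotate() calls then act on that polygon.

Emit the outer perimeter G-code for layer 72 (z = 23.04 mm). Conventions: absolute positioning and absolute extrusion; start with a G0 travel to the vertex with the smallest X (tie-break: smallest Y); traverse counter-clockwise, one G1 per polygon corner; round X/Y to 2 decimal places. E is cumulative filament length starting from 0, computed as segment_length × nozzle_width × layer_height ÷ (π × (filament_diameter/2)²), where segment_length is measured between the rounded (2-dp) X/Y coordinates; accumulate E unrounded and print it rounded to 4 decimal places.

At z = 23.04 mm: the cylinder is absent (z outside [0, 22.5]); the 28×18 cube at (-2.5, 8.5) contributes its full rectangle; the cube at (14, 2.5) is not intersected at this z (z outside [13, 17]); the cube at (8.5, 12) is present — its section is the full 21.5×29.5 rectangle; Merging all regions: the regions partially overlap (shared area 246.50 mm²), so overlapping operands fuse into one piece — 1 connected region. The outline is a single polygon with 8 vertices. Extrusion per mm of travel: 0.6 × 0.32 / (π × 0.875²) = 0.079824. Accumulating E over each segment gives final E = 10.4570.

G0 X-2.50 Y8.50 Z23.04
G1 X25.50 Y8.50 E2.2351
G1 X25.50 Y12.00 E2.5145
G1 X30.00 Y12.00 E2.8737
G1 X30.00 Y41.50 E5.2285
G1 X8.50 Y41.50 E6.9447
G1 X8.50 Y26.50 E8.1421
G1 X-2.50 Y26.50 E9.0201
G1 X-2.50 Y8.50 E10.4570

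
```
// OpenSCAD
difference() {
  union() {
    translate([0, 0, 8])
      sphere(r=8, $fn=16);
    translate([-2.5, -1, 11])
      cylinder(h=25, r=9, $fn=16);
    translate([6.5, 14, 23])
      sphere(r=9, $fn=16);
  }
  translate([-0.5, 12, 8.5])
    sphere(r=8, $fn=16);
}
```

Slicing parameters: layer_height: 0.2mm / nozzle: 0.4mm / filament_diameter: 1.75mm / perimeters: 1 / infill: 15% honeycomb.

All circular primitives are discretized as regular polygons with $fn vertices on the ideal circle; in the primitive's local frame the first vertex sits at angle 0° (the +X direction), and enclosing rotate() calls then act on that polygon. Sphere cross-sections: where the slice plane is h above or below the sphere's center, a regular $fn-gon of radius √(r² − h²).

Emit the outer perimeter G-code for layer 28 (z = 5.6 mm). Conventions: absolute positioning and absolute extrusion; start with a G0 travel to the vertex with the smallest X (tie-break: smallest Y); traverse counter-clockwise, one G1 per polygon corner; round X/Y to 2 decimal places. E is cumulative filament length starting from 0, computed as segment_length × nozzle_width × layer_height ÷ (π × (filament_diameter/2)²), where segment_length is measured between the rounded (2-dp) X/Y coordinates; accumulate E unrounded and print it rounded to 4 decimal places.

G0 X-7.63 Y0.00 Z5.60
G1 X-7.05 Y-2.92 E0.0990
G1 X-5.40 Y-5.40 E0.1981
G1 X-2.92 Y-7.05 E0.2972
G1 X0.00 Y-7.63 E0.3962
G1 X2.92 Y-7.05 E0.4952
G1 X5.40 Y-5.40 E0.5943
G1 X7.05 Y-2.92 E0.6933
G1 X7.63 Y0.00 E0.7924
G1 X7.05 Y2.92 E0.8914
G1 X5.40 Y5.40 E0.9905
G1 X4.09 Y6.27 E1.0428
G1 X2.35 Y5.11 E1.1123
G1 X-0.50 Y4.54 E1.2090
G1 X-3.35 Y5.11 E1.3056
G1 X-4.59 Y5.94 E1.3553
G1 X-5.40 Y5.40 E1.3877
G1 X-7.05 Y2.92 E1.4867
G1 X-7.63 Y0.00 E1.5857

At z = 5.6 mm: the r=8 sphere contributes a regular 16-gon of circumradius √(8²−2.4²) = 7.632; the cylinder at (-2.5, -1) does not reach this height (z outside [11, 36]); the sphere at (6.5, 14) is not intersected at this z (|z−center|=17.400 > r=9); Taking the union: only the r=8 sphere is present, so the union is just that shape — 1 connected region; the r=8 sphere at (-0.5, 12) contributes a regular 16-gon of circumradius √(8²−2.9²) = 7.456; Subtracting the remaining from the first: starting from the result so far, the r=8 sphere at (-0.5, 12) partially overlaps it — only the 17.24 mm² overlap (of its 170.19 mm²) is removed, clipping the outline — 1 connected region. The outline is a single polygon with 18 vertices. Extrusion per mm of travel: 0.4 × 0.2 / (π × 0.875²) = 0.033260. Accumulating E over each segment gives final E = 1.5857.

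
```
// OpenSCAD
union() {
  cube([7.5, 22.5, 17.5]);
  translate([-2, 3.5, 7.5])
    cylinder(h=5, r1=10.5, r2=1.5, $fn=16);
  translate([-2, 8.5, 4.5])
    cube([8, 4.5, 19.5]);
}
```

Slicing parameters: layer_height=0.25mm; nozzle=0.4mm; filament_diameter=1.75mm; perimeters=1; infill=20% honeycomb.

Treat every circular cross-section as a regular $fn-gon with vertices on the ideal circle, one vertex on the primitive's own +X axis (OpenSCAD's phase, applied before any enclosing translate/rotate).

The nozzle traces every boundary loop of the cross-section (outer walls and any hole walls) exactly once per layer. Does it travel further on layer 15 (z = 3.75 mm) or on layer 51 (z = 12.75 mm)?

layer 51 (z = 12.75 mm)

Layer 15 (z = 3.75): the cube (footprint 7.5×22.5) is included at this height (perimeter 60.00 mm); the cone at (-2, 3.5) is not intersected at this z (z outside [7.5, 12.5]); the cube at (-2, 8.5) is not intersected at this z (z outside [4.5, 24]); Combining (union): only the 7.5×22.5 cube is present, so the union is just that shape — boundary = 60.00 mm. So its perimeter = 60.00 mm. Layer 51 (z = 12.75): the cube (footprint 7.5×22.5) is included at this height (perimeter 60.00 mm); the cone at (-2, 3.5) does not reach this height (z outside [7.5, 12.5]); the 8×4.5 cube at (-2, 8.5) contributes its full rectangle (perimeter 25.00 mm); Combining (union): the regions partially overlap (shared area 27.00 mm²), so the edge portions inside another operand are dropped and the merged outline is re-measured after clipping — boundary = 64.00 mm. So its perimeter = 64.00 mm. Layer 51 is larger (64.00 vs 60.00 mm).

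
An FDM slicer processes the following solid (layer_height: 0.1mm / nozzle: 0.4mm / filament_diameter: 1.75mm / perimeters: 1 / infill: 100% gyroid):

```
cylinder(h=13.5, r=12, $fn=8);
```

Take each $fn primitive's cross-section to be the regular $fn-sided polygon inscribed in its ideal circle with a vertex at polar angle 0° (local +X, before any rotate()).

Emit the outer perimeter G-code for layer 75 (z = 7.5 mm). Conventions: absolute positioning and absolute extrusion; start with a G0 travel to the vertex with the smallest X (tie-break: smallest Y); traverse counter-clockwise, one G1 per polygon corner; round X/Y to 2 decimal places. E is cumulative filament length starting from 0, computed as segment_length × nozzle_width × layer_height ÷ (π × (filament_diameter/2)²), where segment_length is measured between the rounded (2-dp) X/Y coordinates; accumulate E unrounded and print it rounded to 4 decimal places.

G0 X-12.00 Y0.00 Z7.50
G1 X-8.49 Y-8.49 E0.1528
G1 X0.00 Y-12.00 E0.3056
G1 X8.49 Y-8.49 E0.4583
G1 X12.00 Y0.00 E0.6111
G1 X8.49 Y8.49 E0.7639
G1 X0.00 Y12.00 E0.9167
G1 X-8.49 Y8.49 E1.0695
G1 X-12.00 Y0.00 E1.2222

At z = 7.5 mm: the cylinder: section is a regular 8-gon, circumradius r=12. The outline is a single polygon with 8 vertices. Extrusion per mm of travel: 0.4 × 0.1 / (π × 0.875²) = 0.016630. Accumulating E over each segment gives final E = 1.2222.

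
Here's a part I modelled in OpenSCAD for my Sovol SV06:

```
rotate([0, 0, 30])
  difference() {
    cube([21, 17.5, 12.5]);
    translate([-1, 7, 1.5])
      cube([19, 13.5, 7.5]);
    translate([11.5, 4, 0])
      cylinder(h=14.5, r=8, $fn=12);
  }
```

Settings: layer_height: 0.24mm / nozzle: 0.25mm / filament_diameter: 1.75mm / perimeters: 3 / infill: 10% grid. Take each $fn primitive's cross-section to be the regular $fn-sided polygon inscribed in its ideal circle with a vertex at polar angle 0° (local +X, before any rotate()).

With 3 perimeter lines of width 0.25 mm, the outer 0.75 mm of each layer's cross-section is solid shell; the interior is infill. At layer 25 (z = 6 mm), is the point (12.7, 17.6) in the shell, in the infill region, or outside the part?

At z = 6 mm: the 21×17.5 cube contributes its full rectangle; the cube at (-1, 7) (footprint 19×13.5) is included at this height; the r=8 cylinder at (11.5, 4) contributes a regular 12-gon of circumradius 8; After the difference (first − rest): starting from the 21×17.5 cube, the 19×13.5 cube at (-1, 7) partially overlaps it — only the 189.00 mm² overlap (of its 256.50 mm²) is removed, clipping the outline; the r=8 cylinder at (11.5, 4) partially overlaps it — only the 105.96 mm² overlap (of its 192.00 mm²) is removed, clipping the outline — 2 connected regions; (whole slice rotated 30° about Z — lengths, areas and connectivity unchanged). Overall, the cross-section has 2 separate islands. Undo the 30° rotation: the query point maps to (19.799, 8.892) in the un-rotated model frame. The nearest boundary edge runs (21.00, 17.50)→(21.00, 0.00); distance from the point to it = 1.20 mm. (Shell/infill is judged within the island containing the point — the largest one.) The point is inside the cross-section and 1.20 mm from the nearest boundary — more than the 0.75 mm shell width (3 × 0.25), so it's in the infill interior.

infill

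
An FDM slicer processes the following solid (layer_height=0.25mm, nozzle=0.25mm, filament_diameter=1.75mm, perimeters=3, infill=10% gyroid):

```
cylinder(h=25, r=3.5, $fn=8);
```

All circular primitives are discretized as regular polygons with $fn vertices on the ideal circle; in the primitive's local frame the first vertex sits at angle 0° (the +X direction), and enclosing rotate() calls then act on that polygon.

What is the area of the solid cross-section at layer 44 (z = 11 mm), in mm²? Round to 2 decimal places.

At z = 11 mm: the cylinder: section is a regular 8-gon, circumradius r=3.5 (area = (8/2)·3.500²·sin(360°/8) = 34.65 mm²). Overall, the cross-section is a single solid region. Net area = 34.65 mm².

34.65 mm²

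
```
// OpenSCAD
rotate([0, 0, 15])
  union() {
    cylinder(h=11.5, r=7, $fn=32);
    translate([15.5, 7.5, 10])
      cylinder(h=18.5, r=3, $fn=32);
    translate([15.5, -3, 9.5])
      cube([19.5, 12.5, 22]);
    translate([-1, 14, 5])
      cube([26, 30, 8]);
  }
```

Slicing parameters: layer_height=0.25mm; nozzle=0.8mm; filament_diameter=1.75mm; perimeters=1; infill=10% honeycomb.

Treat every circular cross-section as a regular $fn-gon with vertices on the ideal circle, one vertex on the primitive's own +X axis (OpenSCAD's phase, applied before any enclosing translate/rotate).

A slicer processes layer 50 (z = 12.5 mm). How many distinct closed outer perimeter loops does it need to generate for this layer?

At z = 12.5 mm: the cylinder is absent (z outside [0, 11.5]); the r=3 cylinder at (15.5, 7.5) contributes a regular 32-gon of circumradius 3; the 19.5×12.5 cube at (15.5, -3) contributes its full rectangle; the 26×30 cube at (-1, 14) contributes its full rectangle; Combining (union): the regions partially overlap (shared area 12.52 mm²), so overlapping operands fuse into one piece — 2 connected regions; (rotated 15° about Z; rotation is an isometry so areas/perimeters/island counts are preserved). The result has 2 disconnected regions.

2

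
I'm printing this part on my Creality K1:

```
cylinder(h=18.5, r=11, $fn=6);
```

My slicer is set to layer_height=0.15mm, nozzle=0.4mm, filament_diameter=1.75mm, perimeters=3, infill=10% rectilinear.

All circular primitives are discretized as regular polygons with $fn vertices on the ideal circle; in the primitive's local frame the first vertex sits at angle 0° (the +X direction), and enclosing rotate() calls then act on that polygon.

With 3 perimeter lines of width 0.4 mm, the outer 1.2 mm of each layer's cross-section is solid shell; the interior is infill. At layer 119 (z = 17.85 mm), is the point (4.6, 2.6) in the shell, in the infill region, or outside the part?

At z = 17.85 mm: the r=11 cylinder gives a regular 6-gon of circumradius 11 (constant along its height). Overall, the cross-section is a single solid region. The nearest boundary edge runs (11.00, 0.00)→(5.50, 9.53); distance from the point to it = 4.24 mm. The point is inside the cross-section and 4.24 mm from the nearest boundary — more than the 1.2 mm shell width (3 × 0.4), so it's in the infill interior.

infill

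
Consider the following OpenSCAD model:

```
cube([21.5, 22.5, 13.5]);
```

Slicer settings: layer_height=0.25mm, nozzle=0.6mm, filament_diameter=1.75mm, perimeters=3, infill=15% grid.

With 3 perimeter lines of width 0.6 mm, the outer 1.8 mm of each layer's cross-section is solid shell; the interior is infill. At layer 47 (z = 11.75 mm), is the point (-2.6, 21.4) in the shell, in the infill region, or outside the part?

outside

At z = 11.75 mm: the 21.5×22.5 cube contributes its full rectangle. Overall, the cross-section is a single solid region. The nearest boundary edge runs (0.00, 22.50)→(0.00, 0.00); distance from the point to it = 2.60 mm. The point is not inside any of the regions above, so it lies outside the cross-section (2.60 mm from the nearest boundary).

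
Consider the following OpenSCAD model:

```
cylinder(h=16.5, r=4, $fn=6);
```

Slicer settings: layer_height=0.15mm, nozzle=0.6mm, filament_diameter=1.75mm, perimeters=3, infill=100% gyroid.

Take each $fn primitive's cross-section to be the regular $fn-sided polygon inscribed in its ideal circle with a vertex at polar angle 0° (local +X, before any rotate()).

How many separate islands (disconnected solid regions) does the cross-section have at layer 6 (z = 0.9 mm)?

At z = 0.9 mm: the cylinder: section is a regular 6-gon, circumradius r=4. Overall, the cross-section is a single solid region. Island count = 1.

1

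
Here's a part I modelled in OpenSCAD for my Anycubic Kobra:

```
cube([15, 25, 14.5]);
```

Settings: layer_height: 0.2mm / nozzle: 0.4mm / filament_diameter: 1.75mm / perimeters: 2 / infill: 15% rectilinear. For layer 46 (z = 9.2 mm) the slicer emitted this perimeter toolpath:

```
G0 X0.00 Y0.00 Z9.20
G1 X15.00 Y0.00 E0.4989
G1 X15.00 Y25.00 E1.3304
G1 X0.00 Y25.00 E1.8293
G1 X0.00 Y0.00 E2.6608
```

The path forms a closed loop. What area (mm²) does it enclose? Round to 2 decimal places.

Apply the shoelace formula to the sequence of (X, Y) vertices; enclosed area = 375.00 mm².

375.00 mm²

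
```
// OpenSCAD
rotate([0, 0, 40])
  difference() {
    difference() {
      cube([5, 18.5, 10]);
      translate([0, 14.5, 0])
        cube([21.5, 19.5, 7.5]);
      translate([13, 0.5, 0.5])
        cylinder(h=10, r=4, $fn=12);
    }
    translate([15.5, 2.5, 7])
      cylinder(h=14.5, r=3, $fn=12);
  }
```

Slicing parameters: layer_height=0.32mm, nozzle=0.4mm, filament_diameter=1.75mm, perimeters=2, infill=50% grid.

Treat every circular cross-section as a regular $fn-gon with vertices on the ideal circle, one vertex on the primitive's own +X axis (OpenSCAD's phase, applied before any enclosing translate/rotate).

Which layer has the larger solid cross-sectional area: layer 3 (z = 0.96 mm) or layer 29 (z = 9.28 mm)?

Layer 3 (z = 0.96): the cube (footprint 5×18.5) is included at this height (area 92.50 mm²); the cube at (0, 14.5) (footprint 21.5×19.5) is included at this height (area 419.25 mm²); the cylinder at (13, 0.5): section is a regular 12-gon, circumradius r=4 (area = (12/2)·4.000²·sin(360°/12) = 48.00 mm²); Taking the first minus the rest: starting from the 5×18.5 cube (92.50 mm²), the 21.5×19.5 cube at (0, 14.5) partially overlaps it — only the 20.00 mm² overlap (of its 419.25 mm²) is removed, clipping the outline; the r=4 cylinder at (13, 0.5) misses the remaining region (no effect) — area = 72.50 mm²; the cylinder at (15.5, 2.5) does not reach this height (z outside [7, 21.5]); Subtracting the remaining from the first: none of the subtracted shapes is present at this height, so that combined region is unchanged — area = 72.50 mm²; (whole slice rotated 40° about Z — lengths, areas and connectivity unchanged). So its area = 72.50 mm². Layer 29 (z = 9.28): the cube (footprint 5×18.5) is included at this height (area 92.50 mm²); the cube at (0, 14.5) is absent (z outside [0, 7.5]); the cylinder at (13, 0.5): section is a regular 12-gon, circumradius r=4 (area = (12/2)·4.000²·sin(360°/12) = 48.00 mm²); After the difference (first − rest): starting from the 5×18.5 cube (92.50 mm²), the r=4 cylinder at (13, 0.5) misses the remaining region (no effect) — area = 92.50 mm²; the cylinder at (15.5, 2.5): section is a regular 12-gon, circumradius r=3 (area = (12/2)·3.000²·sin(360°/12) = 27.00 mm²); Taking the first minus the rest: starting from that combined region (92.50 mm²), the r=3 cylinder at (15.5, 2.5) misses the remaining region (no effect) — area = 92.50 mm²; (whole slice rotated 40° about Z — lengths, areas and connectivity unchanged). So its area = 92.50 mm². Layer 29 is larger (92.50 vs 72.50 mm²).

layer 29 (z = 9.28 mm)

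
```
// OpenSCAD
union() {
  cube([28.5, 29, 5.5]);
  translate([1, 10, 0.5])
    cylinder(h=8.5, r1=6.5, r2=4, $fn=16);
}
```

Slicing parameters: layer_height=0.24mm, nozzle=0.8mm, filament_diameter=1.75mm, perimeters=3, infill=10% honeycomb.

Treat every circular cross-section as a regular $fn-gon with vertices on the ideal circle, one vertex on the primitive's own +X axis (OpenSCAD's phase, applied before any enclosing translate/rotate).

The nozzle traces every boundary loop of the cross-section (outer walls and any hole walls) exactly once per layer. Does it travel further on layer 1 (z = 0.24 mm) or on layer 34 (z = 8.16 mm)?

layer 1 (z = 0.24 mm)

Layer 1 (z = 0.24): the 28.5×29 cube contributes its full rectangle (perimeter 115.00 mm); the cone at (1, 10) is absent (z outside [0.5, 9]); Merging all regions: only the 28.5×29 cube is present, so the union is just that shape — boundary = 115.00 mm. So its perimeter = 115.00 mm. Layer 34 (z = 8.16): the cube does not reach this height (z outside [0, 5.5]); the cone at (1, 10) contributes a regular 16-gon of circumradius 4.247 (interpolated between r1=6.5 and r2=4 at t=0.901) (perimeter = 2·16·4.247·sin(180°/16) = 26.51 mm); Taking the union: only the cone at (1, 10) is present, so the union is just that shape — boundary = 26.51 mm. So its perimeter = 26.51 mm. Layer 1 is larger (115.00 vs 26.51 mm).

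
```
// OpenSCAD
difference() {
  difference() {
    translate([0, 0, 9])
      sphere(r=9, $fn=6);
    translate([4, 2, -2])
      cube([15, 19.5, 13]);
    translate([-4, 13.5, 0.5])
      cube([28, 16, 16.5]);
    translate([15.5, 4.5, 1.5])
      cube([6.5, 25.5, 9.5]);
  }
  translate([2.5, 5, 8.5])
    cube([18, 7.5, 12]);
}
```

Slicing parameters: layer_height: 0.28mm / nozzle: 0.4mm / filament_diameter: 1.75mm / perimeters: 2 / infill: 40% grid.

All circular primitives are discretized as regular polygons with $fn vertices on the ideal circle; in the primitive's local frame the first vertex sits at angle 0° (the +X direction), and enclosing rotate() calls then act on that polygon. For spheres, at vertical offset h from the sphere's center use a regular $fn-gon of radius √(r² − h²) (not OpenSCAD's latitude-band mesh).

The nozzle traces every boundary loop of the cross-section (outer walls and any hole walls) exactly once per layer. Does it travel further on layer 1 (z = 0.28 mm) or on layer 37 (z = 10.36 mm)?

Layer 1 (z = 0.28): the r=9 sphere slices to a regular 6-gon of circumradius 2.227 (√(r²−h²) with h=8.72 from center) (perimeter = 2·6·2.227·sin(180°/6) = 13.36 mm); the cube at (4, 2) (footprint 15×19.5) is included at this height (perimeter 69.00 mm); the cube at (-4, 13.5) does not reach this height (z outside [0.5, 17]); the cube at (15.5, 4.5) is not intersected at this z (z outside [1.5, 11]); After the difference (first − rest): starting from the r=9 sphere, the 15×19.5 cube at (4, 2) misses the remaining region (no effect) — boundary = 13.36 mm; the cube at (2.5, 5) does not reach this height (z outside [8.5, 20.5]); Taking the first minus the rest: none of the subtracted shapes is present at this height, so that combined region is unchanged — boundary = 13.36 mm. So its perimeter = 13.36 mm. Layer 37 (z = 10.36): the r=9 sphere contributes a regular 6-gon of circumradius √(9²−1.36²) = 8.897 (perimeter = 2·6·8.897·sin(180°/6) = 53.38 mm); the 15×19.5 cube at (4, 2) contributes its full rectangle (perimeter 69.00 mm); the cube at (-4, 13.5) (footprint 28×16) is included at this height (perimeter 88.00 mm); the 6.5×25.5 cube at (15.5, 4.5) contributes its full rectangle (perimeter 64.00 mm); Subtracting the remaining from the first: starting from the r=9 sphere, the 15×19.5 cube at (4, 2) partially overlaps it — only the 11.95 mm² overlap (of its 292.50 mm²) is removed, clipping the outline; the 28×16 cube at (-4, 13.5) misses the remaining region (no effect); the 6.5×25.5 cube at (15.5, 4.5) misses the remaining region (no effect) — boundary = 55.79 mm; the 18×7.5 cube at (2.5, 5) contributes its full rectangle (perimeter 51.00 mm); Taking the first minus the rest: starting from the result so far, the 18×7.5 cube at (2.5, 5) partially overlaps it — only the 4.06 mm² overlap (of its 135.00 mm²) is removed, clipping the outline — boundary = 55.79 mm. So its perimeter = 55.79 mm. Layer 37 is larger (55.79 vs 13.36 mm).

layer 37 (z = 10.36 mm)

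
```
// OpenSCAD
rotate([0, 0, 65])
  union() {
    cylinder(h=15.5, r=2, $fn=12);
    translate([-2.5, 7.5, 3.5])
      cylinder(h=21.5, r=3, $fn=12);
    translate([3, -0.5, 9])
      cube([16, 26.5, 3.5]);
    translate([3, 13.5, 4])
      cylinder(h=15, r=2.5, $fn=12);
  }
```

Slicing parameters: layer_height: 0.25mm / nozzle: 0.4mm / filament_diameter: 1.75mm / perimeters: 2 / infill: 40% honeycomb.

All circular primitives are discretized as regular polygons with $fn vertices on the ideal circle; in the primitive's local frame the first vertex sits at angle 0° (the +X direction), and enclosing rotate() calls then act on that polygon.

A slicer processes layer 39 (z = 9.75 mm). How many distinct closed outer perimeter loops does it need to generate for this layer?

At z = 9.75 mm: the r=2 cylinder contributes a regular 12-gon of circumradius 2; the r=3 cylinder at (-2.5, 7.5) gives a regular 12-gon of circumradius 3 (constant along its height); the 16×26.5 cube at (3, -0.5) contributes its full rectangle; the cylinder at (3, 13.5): section is a regular 12-gon, circumradius r=2.5; Taking the union: the regions partially overlap (shared area 9.38 mm²), so overlapping operands fuse into one piece — 3 connected regions; (whole slice rotated 65° about Z — lengths, areas and connectivity unchanged). The result has 3 disconnected regions.

3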